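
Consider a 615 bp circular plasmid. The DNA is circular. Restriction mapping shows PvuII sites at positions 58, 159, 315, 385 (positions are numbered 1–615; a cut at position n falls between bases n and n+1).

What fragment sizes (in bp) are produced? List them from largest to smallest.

Circular molecule, 4 cuts → 4 fragments:
  159 − 58 = 101 bp
  315 − 159 = 156 bp
  385 − 315 = 70 bp
  wrap: 615 − 385 + 58 = 288 bp
Sorted largest to smallest: 288, 156, 101, 70 bp.

288, 156, 101, 70 bp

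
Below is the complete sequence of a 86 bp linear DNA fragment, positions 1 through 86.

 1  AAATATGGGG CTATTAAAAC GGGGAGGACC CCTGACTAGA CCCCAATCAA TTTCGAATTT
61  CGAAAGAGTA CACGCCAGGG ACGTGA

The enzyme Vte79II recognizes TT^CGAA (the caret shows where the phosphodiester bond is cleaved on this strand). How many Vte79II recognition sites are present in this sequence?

2

TTCGAA occurs starting at positions 52, 59.
Vte79II cuts at 2 sites.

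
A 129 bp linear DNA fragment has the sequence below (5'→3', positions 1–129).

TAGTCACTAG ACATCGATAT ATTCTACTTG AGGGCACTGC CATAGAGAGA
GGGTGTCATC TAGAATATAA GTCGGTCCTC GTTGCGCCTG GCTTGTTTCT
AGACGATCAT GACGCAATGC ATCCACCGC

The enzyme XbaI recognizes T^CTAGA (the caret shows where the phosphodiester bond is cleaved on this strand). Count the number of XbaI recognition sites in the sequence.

TCTAGA occurs starting at positions 59, 98.
XbaI cuts at 2 sites.

2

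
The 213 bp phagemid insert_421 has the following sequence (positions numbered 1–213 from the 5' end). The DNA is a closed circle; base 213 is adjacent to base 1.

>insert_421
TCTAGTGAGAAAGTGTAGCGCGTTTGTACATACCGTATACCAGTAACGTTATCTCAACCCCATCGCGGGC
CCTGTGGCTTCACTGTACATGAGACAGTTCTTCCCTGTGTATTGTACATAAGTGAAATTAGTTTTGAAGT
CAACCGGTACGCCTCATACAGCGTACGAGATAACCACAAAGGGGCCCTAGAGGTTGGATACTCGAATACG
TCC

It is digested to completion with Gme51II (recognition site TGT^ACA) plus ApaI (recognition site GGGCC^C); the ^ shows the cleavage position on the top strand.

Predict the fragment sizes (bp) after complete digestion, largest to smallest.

71, 54, 44, 29, 15 bp

Gme51II sites (TGTACA) start at positions 25, 84, 113.
Gme51II cuts after base 3 of each site, so after positions 27, 86, 115.
ApaI sites (GGGCCC) start at positions 67, 182.
ApaI cuts after base 5 of each site (before the last base), so after positions 71, 186.
Combined cut positions: 27, 71, 86, 115, 186.
Circular molecule, 5 cuts → 5 fragments:
  28–71 → 44 bp
  72–86 → 15 bp
  87–115 → 29 bp
  116–186 → 71 bp
  187–213 then 1–27 → 27 + 27 = 54 bp
Sorted largest to smallest: 71, 54, 44, 29, 15 bp.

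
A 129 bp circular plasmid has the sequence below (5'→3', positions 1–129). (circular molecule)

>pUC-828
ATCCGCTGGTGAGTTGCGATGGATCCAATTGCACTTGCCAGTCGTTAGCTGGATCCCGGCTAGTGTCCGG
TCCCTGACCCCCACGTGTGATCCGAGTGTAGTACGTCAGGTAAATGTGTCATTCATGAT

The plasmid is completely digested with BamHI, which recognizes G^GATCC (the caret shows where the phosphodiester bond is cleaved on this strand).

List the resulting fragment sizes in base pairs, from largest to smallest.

BamHI sites (GGATCC) start at positions 21, 51.
BamHI cuts after the first base of each site, so after positions 21, 51.
Circular molecule, 2 cuts → 2 fragments:
  22–51 → 30 bp
  52–129 then 1–21 → 78 + 21 = 99 bp
Sorted largest to smallest: 99, 30 bp.

99, 30 bp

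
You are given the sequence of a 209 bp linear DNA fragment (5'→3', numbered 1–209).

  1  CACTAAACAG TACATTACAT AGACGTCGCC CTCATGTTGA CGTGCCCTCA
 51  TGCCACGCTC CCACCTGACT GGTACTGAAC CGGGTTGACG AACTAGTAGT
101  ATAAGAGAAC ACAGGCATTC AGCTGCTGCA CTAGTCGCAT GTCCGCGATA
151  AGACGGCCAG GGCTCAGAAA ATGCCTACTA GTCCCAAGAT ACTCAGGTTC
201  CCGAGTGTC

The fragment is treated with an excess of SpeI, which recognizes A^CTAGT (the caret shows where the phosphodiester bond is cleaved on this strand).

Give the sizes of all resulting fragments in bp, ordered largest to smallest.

SpeI sites (ACTAGT) start at positions 92, 130, 177.
SpeI cuts after the first base of each site, so after positions 92, 130, 177.
Linear molecule, 3 cuts → 4 fragments:
  1–92 → 92 bp
  93–130 → 38 bp
  131–177 → 47 bp
  178–209 → 32 bp
Sorted largest to smallest: 92, 47, 38, 32 bp.

92, 47, 38, 32 bp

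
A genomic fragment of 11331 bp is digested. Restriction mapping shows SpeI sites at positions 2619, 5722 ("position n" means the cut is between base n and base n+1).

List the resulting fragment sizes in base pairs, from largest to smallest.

Linear molecule, 2 cuts → 3 fragments:
  2619 − 0 = 2619 bp
  5722 − 2619 = 3103 bp
  11331 − 5722 = 5609 bp
Sorted largest to smallest: 5609, 3103, 2619 bp.

5609, 3103, 2619 bp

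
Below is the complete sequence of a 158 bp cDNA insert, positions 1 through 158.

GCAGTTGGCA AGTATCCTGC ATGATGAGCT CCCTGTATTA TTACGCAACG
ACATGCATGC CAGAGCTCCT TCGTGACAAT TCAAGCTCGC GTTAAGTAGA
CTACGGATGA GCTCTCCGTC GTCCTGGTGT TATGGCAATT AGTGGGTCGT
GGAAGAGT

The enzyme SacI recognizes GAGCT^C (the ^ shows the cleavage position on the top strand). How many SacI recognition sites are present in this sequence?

3

GAGCTC occurs starting at positions 26, 63, 109.
SacI cuts at 3 sites.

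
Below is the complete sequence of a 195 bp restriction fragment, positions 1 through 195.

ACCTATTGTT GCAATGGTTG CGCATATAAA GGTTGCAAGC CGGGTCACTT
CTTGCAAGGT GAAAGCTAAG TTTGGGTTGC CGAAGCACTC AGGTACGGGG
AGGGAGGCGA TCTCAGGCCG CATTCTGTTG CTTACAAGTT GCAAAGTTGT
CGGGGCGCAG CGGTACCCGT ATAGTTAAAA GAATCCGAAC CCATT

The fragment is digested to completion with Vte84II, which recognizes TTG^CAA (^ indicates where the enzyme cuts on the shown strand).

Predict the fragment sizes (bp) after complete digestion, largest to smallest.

Vte84II sites (TTGCAA) start at positions 9, 33, 52, 139.
Vte84II cuts after base 3 of each site, so after positions 11, 35, 54, 141.
Linear molecule, 4 cuts → 5 fragments:
  1–11 → 11 bp
  12–35 → 24 bp
  36–54 → 19 bp
  55–141 → 87 bp
  142–195 → 54 bp
Sorted largest to smallest: 87, 54, 24, 19, 11 bp.

87, 54, 24, 19, 11 bp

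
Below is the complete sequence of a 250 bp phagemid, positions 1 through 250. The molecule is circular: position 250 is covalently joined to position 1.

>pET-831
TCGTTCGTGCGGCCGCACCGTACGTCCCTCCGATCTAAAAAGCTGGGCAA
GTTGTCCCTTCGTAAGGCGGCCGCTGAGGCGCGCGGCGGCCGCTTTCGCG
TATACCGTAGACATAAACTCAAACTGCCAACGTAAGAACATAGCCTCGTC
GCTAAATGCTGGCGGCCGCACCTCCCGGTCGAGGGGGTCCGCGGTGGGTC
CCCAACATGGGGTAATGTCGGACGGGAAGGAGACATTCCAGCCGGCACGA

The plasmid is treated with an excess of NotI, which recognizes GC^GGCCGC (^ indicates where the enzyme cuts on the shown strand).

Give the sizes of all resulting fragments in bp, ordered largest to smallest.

97, 76, 58, 19 bp

NotI sites (GCGGCCGC) start at positions 9, 67, 86, 162.
NotI cuts after base 2 of each site, so after positions 10, 68, 87, 163.
Circular molecule, 4 cuts → 4 fragments:
  11–68 → 58 bp
  69–87 → 19 bp
  88–163 → 76 bp
  164–250 then 1–10 → 87 + 10 = 97 bp
Sorted largest to smallest: 97, 76, 58, 19 bp.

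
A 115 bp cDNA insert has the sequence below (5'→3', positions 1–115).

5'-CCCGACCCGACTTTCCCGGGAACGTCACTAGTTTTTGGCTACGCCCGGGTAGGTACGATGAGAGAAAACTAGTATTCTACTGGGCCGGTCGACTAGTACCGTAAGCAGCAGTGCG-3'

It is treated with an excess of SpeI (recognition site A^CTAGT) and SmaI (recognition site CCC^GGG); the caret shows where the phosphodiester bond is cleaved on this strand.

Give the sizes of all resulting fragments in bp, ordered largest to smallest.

SpeI sites (ACTAGT) start at positions 27, 68, 92.
SpeI cuts after the first base of each site, so after positions 27, 68, 92.
SmaI sites (CCCGGG) start at positions 15, 44.
SmaI cuts after base 3 of each site, so after positions 17, 46.
Combined cut positions: 17, 27, 46, 68, 92.
Linear molecule, 5 cuts → 6 fragments:
  1–17 → 17 bp
  18–27 → 10 bp
  28–46 → 19 bp
  47–68 → 22 bp
  69–92 → 24 bp
  93–115 → 23 bp
Sorted largest to smallest: 24, 23, 22, 19, 17, 10 bp.

24, 23, 22, 19, 17, 10 bp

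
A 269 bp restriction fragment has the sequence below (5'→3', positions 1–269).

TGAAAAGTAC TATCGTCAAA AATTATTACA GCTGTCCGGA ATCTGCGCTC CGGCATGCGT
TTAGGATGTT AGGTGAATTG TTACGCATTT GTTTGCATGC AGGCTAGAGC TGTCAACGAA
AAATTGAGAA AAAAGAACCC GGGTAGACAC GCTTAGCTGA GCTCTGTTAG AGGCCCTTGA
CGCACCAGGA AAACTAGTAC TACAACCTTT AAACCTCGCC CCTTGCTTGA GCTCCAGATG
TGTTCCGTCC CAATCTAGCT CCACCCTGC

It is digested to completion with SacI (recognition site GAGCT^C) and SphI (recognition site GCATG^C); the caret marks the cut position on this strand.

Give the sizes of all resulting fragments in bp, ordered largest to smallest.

70, 64, 57, 42, 36 bp

SacI sites (GAGCTC) start at positions 159, 229.
SacI cuts after base 5 of each site (before the last base), so after positions 163, 233.
SphI sites (GCATGC) start at positions 53, 95.
SphI cuts after base 5 of each site (before the last base), so after positions 57, 99.
Combined cut positions: 57, 99, 163, 233.
Linear molecule, 4 cuts → 5 fragments:
  1–57 → 57 bp
  58–99 → 42 bp
  100–163 → 64 bp
  164–233 → 70 bp
  234–269 → 36 bp
Sorted largest to smallest: 70, 64, 57, 42, 36 bp.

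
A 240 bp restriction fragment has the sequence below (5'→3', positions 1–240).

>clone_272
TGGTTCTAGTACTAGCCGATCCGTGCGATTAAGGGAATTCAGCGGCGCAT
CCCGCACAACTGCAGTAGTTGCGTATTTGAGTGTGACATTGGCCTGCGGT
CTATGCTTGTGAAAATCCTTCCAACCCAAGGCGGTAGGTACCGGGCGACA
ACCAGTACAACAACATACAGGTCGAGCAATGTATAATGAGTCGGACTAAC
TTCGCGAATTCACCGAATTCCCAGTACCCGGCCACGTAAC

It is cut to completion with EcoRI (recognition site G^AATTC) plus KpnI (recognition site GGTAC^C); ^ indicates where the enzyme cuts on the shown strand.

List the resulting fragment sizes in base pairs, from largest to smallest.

106, 65, 35, 25, 9 bp

EcoRI sites (GAATTC) start at positions 35, 206, 215.
EcoRI cuts after the first base of each site, so after positions 35, 206, 215.
The KpnI site (GGTACC) starts at position 137.
KpnI cuts after base 5 of each site (before the last base), so after position 141.
Combined cut positions: 35, 141, 206, 215.
Linear molecule, 4 cuts → 5 fragments:
  1–35 → 35 bp
  36–141 → 106 bp
  142–206 → 65 bp
  207–215 → 9 bp
  216–240 → 25 bp
Sorted largest to smallest: 106, 65, 35, 25, 9 bp.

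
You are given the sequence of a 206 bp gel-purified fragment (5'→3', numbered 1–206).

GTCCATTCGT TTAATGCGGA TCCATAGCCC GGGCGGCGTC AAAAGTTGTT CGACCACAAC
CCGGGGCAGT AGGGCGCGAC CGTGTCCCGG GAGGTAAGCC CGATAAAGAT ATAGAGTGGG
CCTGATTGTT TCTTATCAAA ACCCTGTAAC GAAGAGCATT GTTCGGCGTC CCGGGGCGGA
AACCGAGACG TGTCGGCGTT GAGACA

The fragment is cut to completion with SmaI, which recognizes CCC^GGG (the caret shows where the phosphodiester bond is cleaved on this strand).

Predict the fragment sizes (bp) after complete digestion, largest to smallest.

84, 34, 32, 30, 26 bp

SmaI sites (CCCGGG) start at positions 28, 60, 86, 170.
SmaI cuts after base 3 of each site, so after positions 30, 62, 88, 172.
Linear molecule, 4 cuts → 5 fragments:
  1–30 → 30 bp
  31–62 → 32 bp
  63–88 → 26 bp
  89–172 → 84 bp
  173–206 → 34 bp
Sorted largest to smallest: 84, 34, 32, 30, 26 bp.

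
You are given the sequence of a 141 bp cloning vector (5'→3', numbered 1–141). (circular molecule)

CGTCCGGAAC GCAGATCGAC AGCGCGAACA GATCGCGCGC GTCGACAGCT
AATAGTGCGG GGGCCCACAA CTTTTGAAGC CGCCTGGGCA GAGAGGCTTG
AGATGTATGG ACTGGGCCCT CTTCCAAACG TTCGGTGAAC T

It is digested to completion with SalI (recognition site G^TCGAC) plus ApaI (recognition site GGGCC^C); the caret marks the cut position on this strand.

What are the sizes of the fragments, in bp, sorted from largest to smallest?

64, 53, 24 bp

The SalI site (GTCGAC) starts at position 41.
SalI cuts after the first base of each site, so after position 41.
ApaI sites (GGGCCC) start at positions 61, 114.
ApaI cuts after base 5 of each site (before the last base), so after positions 65, 118.
Combined cut positions: 41, 65, 118.
Circular molecule, 3 cuts → 3 fragments:
  42–65 → 24 bp
  66–118 → 53 bp
  119–141 then 1–41 → 23 + 41 = 64 bp
Sorted largest to smallest: 64, 53, 24 bp.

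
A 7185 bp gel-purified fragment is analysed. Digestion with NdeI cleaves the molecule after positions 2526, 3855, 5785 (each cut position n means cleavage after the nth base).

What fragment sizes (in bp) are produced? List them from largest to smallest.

Linear molecule, 3 cuts → 4 fragments:
  2526 − 0 = 2526 bp
  3855 − 2526 = 1329 bp
  5785 − 3855 = 1930 bp
  7185 − 5785 = 1400 bp
Sorted largest to smallest: 2526, 1930, 1400, 1329 bp.

2526, 1930, 1400, 1329 bp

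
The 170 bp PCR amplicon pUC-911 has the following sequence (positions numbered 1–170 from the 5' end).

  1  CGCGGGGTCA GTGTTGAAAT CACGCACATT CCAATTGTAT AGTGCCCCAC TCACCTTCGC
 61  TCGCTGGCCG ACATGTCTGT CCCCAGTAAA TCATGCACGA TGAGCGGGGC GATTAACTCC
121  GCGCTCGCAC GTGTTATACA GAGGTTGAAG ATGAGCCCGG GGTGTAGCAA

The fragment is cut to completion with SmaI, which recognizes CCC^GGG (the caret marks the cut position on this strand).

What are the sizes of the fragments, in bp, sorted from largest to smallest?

The SmaI site (CCCGGG) starts at position 156.
SmaI cuts after base 3 of each site, so after position 158.
Linear molecule, 1 cut → 2 fragments:
  1–158 → 158 bp
  159–170 → 12 bp
Sorted largest to smallest: 158, 12 bp.

158, 12 bp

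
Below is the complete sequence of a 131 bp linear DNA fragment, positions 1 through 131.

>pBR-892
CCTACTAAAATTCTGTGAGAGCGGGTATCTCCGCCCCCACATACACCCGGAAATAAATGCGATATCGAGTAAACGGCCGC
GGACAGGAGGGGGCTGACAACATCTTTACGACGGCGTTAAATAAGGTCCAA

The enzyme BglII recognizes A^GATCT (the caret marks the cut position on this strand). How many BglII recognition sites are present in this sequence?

No occurrence of AGATCT is present in the sequence.
BglII does not cut: 0 sites.

0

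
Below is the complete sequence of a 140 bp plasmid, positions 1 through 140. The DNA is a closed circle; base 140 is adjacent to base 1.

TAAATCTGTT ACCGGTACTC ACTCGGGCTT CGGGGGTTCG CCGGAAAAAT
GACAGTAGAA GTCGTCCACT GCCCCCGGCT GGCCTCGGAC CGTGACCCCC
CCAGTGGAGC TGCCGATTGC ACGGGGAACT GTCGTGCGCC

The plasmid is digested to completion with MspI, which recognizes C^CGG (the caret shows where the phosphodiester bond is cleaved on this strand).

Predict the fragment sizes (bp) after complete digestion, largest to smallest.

77, 34, 29 bp

MspI sites (CCGG) start at positions 12, 41, 75.
MspI cuts after the first base of each site, so after positions 12, 41, 75.
Circular molecule, 3 cuts → 3 fragments:
  13–41 → 29 bp
  42–75 → 34 bp
  76–140 then 1–12 → 65 + 12 = 77 bp
Sorted largest to smallest: 77, 34, 29 bp.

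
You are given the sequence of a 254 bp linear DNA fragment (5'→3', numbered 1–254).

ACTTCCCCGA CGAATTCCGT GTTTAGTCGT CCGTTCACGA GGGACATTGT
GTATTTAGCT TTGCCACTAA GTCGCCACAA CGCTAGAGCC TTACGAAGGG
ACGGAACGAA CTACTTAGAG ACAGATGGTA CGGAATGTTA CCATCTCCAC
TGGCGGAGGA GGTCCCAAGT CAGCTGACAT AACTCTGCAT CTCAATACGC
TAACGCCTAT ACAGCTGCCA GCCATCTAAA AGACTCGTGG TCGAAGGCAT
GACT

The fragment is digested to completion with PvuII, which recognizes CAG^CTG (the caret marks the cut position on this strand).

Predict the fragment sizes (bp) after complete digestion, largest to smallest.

173, 41, 40 bp

PvuII sites (CAGCTG) start at positions 171, 212.
PvuII cuts after base 3 of each site, so after positions 173, 214.
Linear molecule, 2 cuts → 3 fragments:
  1–173 → 173 bp
  174–214 → 41 bp
  215–254 → 40 bp
Sorted largest to smallest: 173, 41, 40 bp.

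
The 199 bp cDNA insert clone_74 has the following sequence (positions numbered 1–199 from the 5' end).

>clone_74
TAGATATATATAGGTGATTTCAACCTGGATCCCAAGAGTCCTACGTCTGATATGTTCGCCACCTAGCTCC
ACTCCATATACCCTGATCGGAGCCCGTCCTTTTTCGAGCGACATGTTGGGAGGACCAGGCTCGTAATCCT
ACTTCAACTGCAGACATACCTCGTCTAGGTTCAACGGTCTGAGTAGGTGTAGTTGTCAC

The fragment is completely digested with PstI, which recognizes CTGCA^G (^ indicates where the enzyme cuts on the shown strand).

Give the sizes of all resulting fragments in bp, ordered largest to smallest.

The PstI site (CTGCAG) starts at position 148.
PstI cuts after base 5 of each site (before the last base), so after position 152.
Linear molecule, 1 cut → 2 fragments:
  1–152 → 152 bp
  153–199 → 47 bp
Sorted largest to smallest: 152, 47 bp.

152, 47 bp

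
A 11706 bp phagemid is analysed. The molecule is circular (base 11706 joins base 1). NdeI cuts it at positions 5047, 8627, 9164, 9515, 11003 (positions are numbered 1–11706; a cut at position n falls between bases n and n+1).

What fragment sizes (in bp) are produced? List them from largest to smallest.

Circular molecule, 5 cuts → 5 fragments:
  8627 − 5047 = 3580 bp
  9164 − 8627 = 537 bp
  9515 − 9164 = 351 bp
  11003 − 9515 = 1488 bp
  wrap: 11706 − 11003 + 5047 = 5750 bp
Sorted largest to smallest: 5750, 3580, 1488, 537, 351 bp.

5750, 3580, 1488, 537, 351 bp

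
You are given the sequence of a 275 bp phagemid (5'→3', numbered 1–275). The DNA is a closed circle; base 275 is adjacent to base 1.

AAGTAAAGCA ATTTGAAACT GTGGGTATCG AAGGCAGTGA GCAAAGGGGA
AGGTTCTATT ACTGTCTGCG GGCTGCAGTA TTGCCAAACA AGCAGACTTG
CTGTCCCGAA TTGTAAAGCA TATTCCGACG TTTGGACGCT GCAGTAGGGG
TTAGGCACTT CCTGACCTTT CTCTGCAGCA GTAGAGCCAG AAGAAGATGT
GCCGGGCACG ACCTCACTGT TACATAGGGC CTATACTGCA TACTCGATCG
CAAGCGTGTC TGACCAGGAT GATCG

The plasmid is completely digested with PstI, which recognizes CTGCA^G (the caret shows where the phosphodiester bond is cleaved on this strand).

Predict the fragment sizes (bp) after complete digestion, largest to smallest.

175, 66, 34 bp

PstI sites (CTGCAG) start at positions 73, 139, 173.
PstI cuts after base 5 of each site (before the last base), so after positions 77, 143, 177.
Circular molecule, 3 cuts → 3 fragments:
  78–143 → 66 bp
  144–177 → 34 bp
  178–275 then 1–77 → 98 + 77 = 175 bp
Sorted largest to smallest: 175, 66, 34 bp.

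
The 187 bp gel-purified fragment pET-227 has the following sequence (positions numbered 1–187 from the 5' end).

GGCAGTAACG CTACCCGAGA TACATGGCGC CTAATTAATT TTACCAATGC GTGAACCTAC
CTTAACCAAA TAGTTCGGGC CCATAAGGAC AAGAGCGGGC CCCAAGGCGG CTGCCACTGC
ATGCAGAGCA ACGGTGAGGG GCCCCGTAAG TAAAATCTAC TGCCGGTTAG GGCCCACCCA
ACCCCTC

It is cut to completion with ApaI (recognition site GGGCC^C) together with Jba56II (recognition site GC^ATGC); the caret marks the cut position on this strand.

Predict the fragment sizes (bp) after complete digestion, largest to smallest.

81, 31, 23, 20, 19, 13 bp

ApaI sites (GGGCCC) start at positions 77, 97, 139, 170.
ApaI cuts after base 5 of each site (before the last base), so after positions 81, 101, 143, 174.
The Jba56II site (GCATGC) starts at position 119.
Jba56II cuts after base 2 of each site, so after position 120.
Combined cut positions: 81, 101, 120, 143, 174.
Linear molecule, 5 cuts → 6 fragments:
  1–81 → 81 bp
  82–101 → 20 bp
  102–120 → 19 bp
  121–143 → 23 bp
  144–174 → 31 bp
  175–187 → 13 bp
Sorted largest to smallest: 81, 31, 23, 20, 19, 13 bp.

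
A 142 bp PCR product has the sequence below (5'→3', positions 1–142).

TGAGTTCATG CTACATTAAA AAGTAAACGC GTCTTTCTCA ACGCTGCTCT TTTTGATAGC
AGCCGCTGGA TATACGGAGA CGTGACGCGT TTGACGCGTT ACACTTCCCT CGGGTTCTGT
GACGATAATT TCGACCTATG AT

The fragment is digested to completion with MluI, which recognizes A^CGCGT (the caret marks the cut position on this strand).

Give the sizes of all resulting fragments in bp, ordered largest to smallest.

MluI sites (ACGCGT) start at positions 27, 85, 94.
MluI cuts after the first base of each site, so after positions 27, 85, 94.
Linear molecule, 3 cuts → 4 fragments:
  1–27 → 27 bp
  28–85 → 58 bp
  86–94 → 9 bp
  95–142 → 48 bp
Sorted largest to smallest: 58, 48, 27, 9 bp.

58, 48, 27, 9 bp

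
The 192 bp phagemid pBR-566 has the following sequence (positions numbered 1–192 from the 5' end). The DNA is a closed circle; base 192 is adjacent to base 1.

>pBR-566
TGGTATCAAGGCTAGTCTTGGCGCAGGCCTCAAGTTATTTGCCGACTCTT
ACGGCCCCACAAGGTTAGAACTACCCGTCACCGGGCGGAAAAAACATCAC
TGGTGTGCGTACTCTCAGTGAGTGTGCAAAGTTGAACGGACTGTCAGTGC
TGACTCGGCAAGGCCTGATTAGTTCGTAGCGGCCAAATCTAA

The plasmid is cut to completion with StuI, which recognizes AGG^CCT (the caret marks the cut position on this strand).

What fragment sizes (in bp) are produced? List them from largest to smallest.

136, 56 bp

StuI sites (AGGCCT) start at positions 25, 161.
StuI cuts after base 3 of each site, so after positions 27, 163.
Circular molecule, 2 cuts → 2 fragments:
  28–163 → 136 bp
  164–192 then 1–27 → 29 + 27 = 56 bp
Sorted largest to smallest: 136, 56 bp.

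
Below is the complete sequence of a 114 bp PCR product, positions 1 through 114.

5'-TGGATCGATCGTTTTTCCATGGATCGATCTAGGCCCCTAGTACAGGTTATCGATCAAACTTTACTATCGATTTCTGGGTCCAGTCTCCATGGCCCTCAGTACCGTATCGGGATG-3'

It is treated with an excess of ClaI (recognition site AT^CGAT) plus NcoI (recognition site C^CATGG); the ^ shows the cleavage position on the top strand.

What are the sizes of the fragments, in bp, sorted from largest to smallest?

ClaI sites (ATCGAT) start at positions 4, 23, 49, 66.
ClaI cuts after base 2 of each site, so after positions 5, 24, 50, 67.
NcoI sites (CCATGG) start at positions 17, 87.
NcoI cuts after the first base of each site, so after positions 17, 87.
Combined cut positions: 5, 17, 24, 50, 67, 87.
Linear molecule, 6 cuts → 7 fragments:
  1–5 → 5 bp
  6–17 → 12 bp
  18–24 → 7 bp
  25–50 → 26 bp
  51–67 → 17 bp
  68–87 → 20 bp
  88–114 → 27 bp
Sorted largest to smallest: 27, 26, 20, 17, 12, 7, 5 bp.

27, 26, 20, 17, 12, 7, 5 bp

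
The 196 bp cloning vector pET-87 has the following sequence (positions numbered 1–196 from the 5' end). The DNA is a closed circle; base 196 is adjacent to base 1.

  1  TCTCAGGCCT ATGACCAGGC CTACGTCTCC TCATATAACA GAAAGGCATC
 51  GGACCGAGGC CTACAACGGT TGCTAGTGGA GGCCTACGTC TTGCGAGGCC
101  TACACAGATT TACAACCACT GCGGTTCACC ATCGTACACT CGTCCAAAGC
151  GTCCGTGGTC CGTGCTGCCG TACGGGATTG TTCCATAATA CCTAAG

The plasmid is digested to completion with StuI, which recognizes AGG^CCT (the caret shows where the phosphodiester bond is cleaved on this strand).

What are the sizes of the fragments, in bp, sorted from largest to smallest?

StuI sites (AGGCCT) start at positions 5, 17, 57, 80, 96.
StuI cuts after base 3 of each site, so after positions 7, 19, 59, 82, 98.
Circular molecule, 5 cuts → 5 fragments:
  8–19 → 12 bp
  20–59 → 40 bp
  60–82 → 23 bp
  83–98 → 16 bp
  99–196 then 1–7 → 98 + 7 = 105 bp
Sorted largest to smallest: 105, 40, 23, 16, 12 bp.

105, 40, 23, 16, 12 bp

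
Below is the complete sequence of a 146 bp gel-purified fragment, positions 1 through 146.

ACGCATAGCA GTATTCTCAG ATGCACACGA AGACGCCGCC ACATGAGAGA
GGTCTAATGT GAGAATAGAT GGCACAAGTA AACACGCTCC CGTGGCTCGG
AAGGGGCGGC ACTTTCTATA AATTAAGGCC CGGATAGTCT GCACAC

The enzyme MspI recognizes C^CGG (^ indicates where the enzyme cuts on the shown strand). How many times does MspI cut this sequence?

CCGG occurs starting at position 130.
MspI cuts at 1 site.

1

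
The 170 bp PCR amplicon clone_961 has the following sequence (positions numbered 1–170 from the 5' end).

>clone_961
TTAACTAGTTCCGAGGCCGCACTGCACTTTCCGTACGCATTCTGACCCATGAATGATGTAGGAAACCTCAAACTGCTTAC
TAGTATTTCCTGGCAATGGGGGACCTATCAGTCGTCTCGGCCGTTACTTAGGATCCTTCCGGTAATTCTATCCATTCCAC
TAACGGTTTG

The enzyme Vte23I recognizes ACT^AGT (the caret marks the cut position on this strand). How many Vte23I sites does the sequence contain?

2

ACTAGT occurs starting at positions 4, 79.
Vte23I cuts at 2 sites.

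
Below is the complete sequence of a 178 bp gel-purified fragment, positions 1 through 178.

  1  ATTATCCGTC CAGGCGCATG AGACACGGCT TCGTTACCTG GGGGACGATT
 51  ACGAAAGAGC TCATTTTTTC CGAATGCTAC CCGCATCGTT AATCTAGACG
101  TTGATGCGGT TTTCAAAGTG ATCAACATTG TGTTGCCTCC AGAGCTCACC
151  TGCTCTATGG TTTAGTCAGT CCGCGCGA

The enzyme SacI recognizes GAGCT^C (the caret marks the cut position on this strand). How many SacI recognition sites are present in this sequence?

GAGCTC occurs starting at positions 57, 142.
SacI cuts at 2 sites.

2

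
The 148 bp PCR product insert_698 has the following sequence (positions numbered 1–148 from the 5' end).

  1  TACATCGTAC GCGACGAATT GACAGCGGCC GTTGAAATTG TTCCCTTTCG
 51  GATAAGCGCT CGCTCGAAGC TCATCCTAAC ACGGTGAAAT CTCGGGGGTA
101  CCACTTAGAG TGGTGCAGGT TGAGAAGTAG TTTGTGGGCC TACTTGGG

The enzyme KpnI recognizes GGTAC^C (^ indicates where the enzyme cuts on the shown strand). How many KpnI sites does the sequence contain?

1

GGTACC occurs starting at position 97.
KpnI cuts at 1 site.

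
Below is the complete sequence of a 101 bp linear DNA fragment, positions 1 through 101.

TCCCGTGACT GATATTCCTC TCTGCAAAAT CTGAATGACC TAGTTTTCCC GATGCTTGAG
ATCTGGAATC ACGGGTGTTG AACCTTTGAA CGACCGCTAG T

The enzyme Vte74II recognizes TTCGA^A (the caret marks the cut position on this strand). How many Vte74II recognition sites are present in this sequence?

0

No occurrence of TTCGAA is present in the sequence.
Vte74II does not cut: 0 sites.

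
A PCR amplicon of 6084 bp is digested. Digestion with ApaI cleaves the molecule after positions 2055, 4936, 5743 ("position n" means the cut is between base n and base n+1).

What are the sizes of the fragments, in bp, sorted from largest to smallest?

2881, 2055, 807, 341 bp

Linear molecule, 3 cuts → 4 fragments:
  2055 − 0 = 2055 bp
  4936 − 2055 = 2881 bp
  5743 − 4936 = 807 bp
  6084 − 5743 = 341 bp
Sorted largest to smallest: 2881, 2055, 807, 341 bp.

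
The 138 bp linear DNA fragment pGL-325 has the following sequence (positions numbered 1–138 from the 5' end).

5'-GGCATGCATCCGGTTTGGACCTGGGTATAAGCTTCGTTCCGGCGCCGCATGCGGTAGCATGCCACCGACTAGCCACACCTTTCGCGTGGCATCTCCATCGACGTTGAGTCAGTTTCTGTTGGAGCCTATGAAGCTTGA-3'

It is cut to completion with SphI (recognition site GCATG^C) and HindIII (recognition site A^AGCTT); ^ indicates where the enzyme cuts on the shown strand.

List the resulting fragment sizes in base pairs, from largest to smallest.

70, 23, 22, 10, 7, 6 bp

SphI sites (GCATGC) start at positions 2, 47, 57.
SphI cuts after base 5 of each site (before the last base), so after positions 6, 51, 61.
HindIII sites (AAGCTT) start at positions 29, 131.
HindIII cuts after the first base of each site, so after positions 29, 131.
Combined cut positions: 6, 29, 51, 61, 131.
Linear molecule, 5 cuts → 6 fragments:
  1–6 → 6 bp
  7–29 → 23 bp
  30–51 → 22 bp
  52–61 → 10 bp
  62–131 → 70 bp
  132–138 → 7 bp
Sorted largest to smallest: 70, 23, 22, 10, 7, 6 bp.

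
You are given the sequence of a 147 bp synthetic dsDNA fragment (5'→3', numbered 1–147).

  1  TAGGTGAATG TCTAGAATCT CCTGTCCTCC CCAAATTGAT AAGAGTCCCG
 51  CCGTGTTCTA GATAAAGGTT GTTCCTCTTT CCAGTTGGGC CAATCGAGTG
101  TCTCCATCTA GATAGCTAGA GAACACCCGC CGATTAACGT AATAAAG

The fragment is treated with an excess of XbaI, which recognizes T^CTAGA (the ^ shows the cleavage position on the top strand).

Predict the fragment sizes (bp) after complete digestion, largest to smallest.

XbaI sites (TCTAGA) start at positions 11, 57, 107.
XbaI cuts after the first base of each site, so after positions 11, 57, 107.
Linear molecule, 3 cuts → 4 fragments:
  1–11 → 11 bp
  12–57 → 46 bp
  58–107 → 50 bp
  108–147 → 40 bp
Sorted largest to smallest: 50, 46, 40, 11 bp.

50, 46, 40, 11 bp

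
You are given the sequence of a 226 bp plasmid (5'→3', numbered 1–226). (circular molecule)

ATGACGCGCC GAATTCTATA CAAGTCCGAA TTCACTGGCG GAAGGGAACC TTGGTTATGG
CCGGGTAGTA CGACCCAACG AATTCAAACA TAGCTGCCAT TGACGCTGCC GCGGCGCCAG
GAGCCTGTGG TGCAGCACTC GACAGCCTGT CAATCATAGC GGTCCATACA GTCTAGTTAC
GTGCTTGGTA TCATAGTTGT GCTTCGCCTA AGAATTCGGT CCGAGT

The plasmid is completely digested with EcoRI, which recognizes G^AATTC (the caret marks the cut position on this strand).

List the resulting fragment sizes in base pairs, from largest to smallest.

132, 52, 25, 17 bp

EcoRI sites (GAATTC) start at positions 11, 28, 80, 212.
EcoRI cuts after the first base of each site, so after positions 11, 28, 80, 212.
Circular molecule, 4 cuts → 4 fragments:
  12–28 → 17 bp
  29–80 → 52 bp
  81–212 → 132 bp
  213–226 then 1–11 → 14 + 11 = 25 bp
Sorted largest to smallest: 132, 52, 25, 17 bp.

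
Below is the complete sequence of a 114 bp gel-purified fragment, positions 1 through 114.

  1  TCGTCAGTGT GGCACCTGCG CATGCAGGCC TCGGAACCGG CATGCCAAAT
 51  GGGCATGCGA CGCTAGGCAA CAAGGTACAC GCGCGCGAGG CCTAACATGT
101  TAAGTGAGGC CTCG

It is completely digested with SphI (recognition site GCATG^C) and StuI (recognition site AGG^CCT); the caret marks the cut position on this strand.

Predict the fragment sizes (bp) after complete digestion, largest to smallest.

33, 24, 19, 16, 13, 5, 4 bp

SphI sites (GCATGC) start at positions 20, 40, 53.
SphI cuts after base 5 of each site (before the last base), so after positions 24, 44, 57.
StuI sites (AGGCCT) start at positions 26, 88, 107.
StuI cuts after base 3 of each site, so after positions 28, 90, 109.
Combined cut positions: 24, 28, 44, 57, 90, 109.
Linear molecule, 6 cuts → 7 fragments:
  1–24 → 24 bp
  25–28 → 4 bp
  29–44 → 16 bp
  45–57 → 13 bp
  58–90 → 33 bp
  91–109 → 19 bp
  110–114 → 5 bp
Sorted largest to smallest: 33, 24, 19, 16, 13, 5, 4 bp.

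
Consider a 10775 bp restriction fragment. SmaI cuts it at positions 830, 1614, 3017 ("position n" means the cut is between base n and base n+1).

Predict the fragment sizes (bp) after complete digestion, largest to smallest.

7758, 1403, 830, 784 bp

Linear molecule, 3 cuts → 4 fragments:
  830 − 0 = 830 bp
  1614 − 830 = 784 bp
  3017 − 1614 = 1403 bp
  10775 − 3017 = 7758 bp
Sorted largest to smallest: 7758, 1403, 830, 784 bp.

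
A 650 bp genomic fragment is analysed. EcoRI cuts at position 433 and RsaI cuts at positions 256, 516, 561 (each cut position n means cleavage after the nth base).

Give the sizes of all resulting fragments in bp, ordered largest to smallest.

Combined cut positions (sorted): 256, 433, 516, 561.
Linear molecule, 4 cuts → 5 fragments:
  256 − 0 = 256 bp
  433 − 256 = 177 bp
  516 − 433 = 83 bp
  561 − 516 = 45 bp
  650 − 561 = 89 bp
Sorted largest to smallest: 256, 177, 89, 83, 45 bp.

256, 177, 89, 83, 45 bp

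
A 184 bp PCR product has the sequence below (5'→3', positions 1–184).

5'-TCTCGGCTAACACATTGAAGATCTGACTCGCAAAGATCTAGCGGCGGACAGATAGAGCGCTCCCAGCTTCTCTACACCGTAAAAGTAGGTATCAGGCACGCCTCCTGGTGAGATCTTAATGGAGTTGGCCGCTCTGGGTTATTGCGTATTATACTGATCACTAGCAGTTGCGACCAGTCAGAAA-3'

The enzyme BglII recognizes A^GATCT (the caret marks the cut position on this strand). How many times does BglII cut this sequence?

AGATCT occurs starting at positions 19, 34, 111.
BglII cuts at 3 sites.

3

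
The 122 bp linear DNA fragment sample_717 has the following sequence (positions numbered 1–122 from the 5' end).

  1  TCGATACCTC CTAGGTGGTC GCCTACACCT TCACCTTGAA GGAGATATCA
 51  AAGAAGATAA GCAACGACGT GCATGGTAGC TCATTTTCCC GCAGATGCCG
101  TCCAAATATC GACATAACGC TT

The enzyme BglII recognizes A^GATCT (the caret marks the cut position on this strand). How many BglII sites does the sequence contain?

No occurrence of AGATCT is present in the sequence.
BglII does not cut: 0 sites.

0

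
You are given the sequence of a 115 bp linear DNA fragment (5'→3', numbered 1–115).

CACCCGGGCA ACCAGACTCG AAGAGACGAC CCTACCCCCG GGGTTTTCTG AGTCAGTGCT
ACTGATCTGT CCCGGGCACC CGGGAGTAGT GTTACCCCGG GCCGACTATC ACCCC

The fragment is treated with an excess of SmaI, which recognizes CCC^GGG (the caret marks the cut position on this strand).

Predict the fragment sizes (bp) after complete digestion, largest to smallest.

SmaI sites (CCCGGG) start at positions 3, 37, 71, 79, 96.
SmaI cuts after base 3 of each site, so after positions 5, 39, 73, 81, 98.
Linear molecule, 5 cuts → 6 fragments:
  1–5 → 5 bp
  6–39 → 34 bp
  40–73 → 34 bp
  74–81 → 8 bp
  82–98 → 17 bp
  99–115 → 17 bp
Sorted largest to smallest: 34, 34, 17, 17, 8, 5 bp.

34, 34, 17, 17, 8, 5 bp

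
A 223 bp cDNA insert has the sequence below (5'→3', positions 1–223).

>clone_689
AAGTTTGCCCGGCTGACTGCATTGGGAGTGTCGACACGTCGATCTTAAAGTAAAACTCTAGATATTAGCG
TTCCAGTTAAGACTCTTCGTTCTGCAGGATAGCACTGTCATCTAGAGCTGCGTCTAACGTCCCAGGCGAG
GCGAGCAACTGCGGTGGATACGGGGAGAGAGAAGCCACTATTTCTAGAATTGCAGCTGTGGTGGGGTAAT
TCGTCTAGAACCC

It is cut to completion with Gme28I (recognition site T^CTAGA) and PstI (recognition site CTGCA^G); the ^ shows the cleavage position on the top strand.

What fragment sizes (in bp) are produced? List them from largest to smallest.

Gme28I sites (TCTAGA) start at positions 57, 111, 183, 214.
Gme28I cuts after the first base of each site, so after positions 57, 111, 183, 214.
The PstI site (CTGCAG) starts at position 92.
PstI cuts after base 5 of each site (before the last base), so after position 96.
Combined cut positions: 57, 96, 111, 183, 214.
Linear molecule, 5 cuts → 6 fragments:
  1–57 → 57 bp
  58–96 → 39 bp
  97–111 → 15 bp
  112–183 → 72 bp
  184–214 → 31 bp
  215–223 → 9 bp
Sorted largest to smallest: 72, 57, 39, 31, 15, 9 bp.

72, 57, 39, 31, 15, 9 bp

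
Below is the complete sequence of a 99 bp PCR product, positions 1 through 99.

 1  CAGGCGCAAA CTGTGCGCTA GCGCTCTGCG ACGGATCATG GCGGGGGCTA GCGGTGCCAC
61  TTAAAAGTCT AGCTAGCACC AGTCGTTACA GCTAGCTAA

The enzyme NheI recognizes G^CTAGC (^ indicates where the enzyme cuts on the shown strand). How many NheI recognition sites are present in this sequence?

GCTAGC occurs starting at positions 17, 47, 72, 91.
NheI cuts at 4 sites.

4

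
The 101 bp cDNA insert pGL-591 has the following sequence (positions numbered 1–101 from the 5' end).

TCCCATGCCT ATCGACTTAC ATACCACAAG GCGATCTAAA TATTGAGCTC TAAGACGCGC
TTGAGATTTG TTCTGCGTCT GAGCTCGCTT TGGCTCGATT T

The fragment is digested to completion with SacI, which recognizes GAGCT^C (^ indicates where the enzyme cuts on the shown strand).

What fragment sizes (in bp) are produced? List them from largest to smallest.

SacI sites (GAGCTC) start at positions 45, 81.
SacI cuts after base 5 of each site (before the last base), so after positions 49, 85.
Linear molecule, 2 cuts → 3 fragments:
  1–49 → 49 bp
  50–85 → 36 bp
  86–101 → 16 bp
Sorted largest to smallest: 49, 36, 16 bp.

49, 36, 16 bp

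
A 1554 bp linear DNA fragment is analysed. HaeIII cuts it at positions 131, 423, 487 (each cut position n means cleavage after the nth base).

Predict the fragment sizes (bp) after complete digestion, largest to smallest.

Linear molecule, 3 cuts → 4 fragments:
  131 − 0 = 131 bp
  423 − 131 = 292 bp
  487 − 423 = 64 bp
  1554 − 487 = 1067 bp
Sorted largest to smallest: 1067, 292, 131, 64 bp.

1067, 292, 131, 64 bp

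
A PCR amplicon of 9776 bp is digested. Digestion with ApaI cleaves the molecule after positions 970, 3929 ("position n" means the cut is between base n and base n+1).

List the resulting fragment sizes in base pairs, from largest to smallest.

5847, 2959, 970 bp

Linear molecule, 2 cuts → 3 fragments:
  970 − 0 = 970 bp
  3929 − 970 = 2959 bp
  9776 − 3929 = 5847 bp
Sorted largest to smallest: 5847, 2959, 970 bp.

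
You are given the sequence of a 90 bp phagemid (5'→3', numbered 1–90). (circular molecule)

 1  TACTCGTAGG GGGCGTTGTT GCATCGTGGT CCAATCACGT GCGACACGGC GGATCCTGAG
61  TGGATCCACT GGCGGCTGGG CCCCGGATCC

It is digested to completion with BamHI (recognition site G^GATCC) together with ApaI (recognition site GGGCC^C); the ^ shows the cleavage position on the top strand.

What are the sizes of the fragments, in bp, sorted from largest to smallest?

56, 20, 11, 3 bp

BamHI sites (GGATCC) start at positions 51, 62, 85.
BamHI cuts after the first base of each site, so after positions 51, 62, 85.
The ApaI site (GGGCCC) starts at position 78.
ApaI cuts after base 5 of each site (before the last base), so after position 82.
Combined cut positions: 51, 62, 82, 85.
Circular molecule, 4 cuts → 4 fragments:
  52–62 → 11 bp
  63–82 → 20 bp
  83–85 → 3 bp
  86–90 then 1–51 → 5 + 51 = 56 bp
Sorted largest to smallest: 56, 20, 11, 3 bp.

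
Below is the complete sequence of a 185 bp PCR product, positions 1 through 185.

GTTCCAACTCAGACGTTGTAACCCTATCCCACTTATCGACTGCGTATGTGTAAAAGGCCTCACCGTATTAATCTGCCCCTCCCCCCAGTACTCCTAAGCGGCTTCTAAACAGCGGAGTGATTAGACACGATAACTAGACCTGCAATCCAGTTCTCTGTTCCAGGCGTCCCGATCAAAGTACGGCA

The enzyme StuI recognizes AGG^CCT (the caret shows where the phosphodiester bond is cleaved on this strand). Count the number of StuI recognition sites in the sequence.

AGGCCT occurs starting at position 55.
StuI cuts at 1 site.

1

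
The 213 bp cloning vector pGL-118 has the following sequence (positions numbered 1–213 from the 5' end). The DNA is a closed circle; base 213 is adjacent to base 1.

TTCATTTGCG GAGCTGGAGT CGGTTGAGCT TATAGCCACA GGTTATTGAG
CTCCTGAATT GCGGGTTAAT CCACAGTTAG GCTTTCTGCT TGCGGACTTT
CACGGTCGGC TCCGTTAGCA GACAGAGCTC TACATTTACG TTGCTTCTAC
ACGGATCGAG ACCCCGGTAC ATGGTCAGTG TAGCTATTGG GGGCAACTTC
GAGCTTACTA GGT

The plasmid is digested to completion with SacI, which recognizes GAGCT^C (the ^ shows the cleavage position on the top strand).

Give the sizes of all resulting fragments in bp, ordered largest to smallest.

SacI sites (GAGCTC) start at positions 48, 125.
SacI cuts after base 5 of each site (before the last base), so after positions 52, 129.
Circular molecule, 2 cuts → 2 fragments:
  53–129 → 77 bp
  130–213 then 1–52 → 84 + 52 = 136 bp
Sorted largest to smallest: 136, 77 bp.

136, 77 bp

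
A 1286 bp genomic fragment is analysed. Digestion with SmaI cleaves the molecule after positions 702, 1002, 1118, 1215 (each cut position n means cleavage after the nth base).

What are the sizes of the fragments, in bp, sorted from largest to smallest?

Linear molecule, 4 cuts → 5 fragments:
  702 − 0 = 702 bp
  1002 − 702 = 300 bp
  1118 − 1002 = 116 bp
  1215 − 1118 = 97 bp
  1286 − 1215 = 71 bp
Sorted largest to smallest: 702, 300, 116, 97, 71 bp.

702, 300, 116, 97, 71 bp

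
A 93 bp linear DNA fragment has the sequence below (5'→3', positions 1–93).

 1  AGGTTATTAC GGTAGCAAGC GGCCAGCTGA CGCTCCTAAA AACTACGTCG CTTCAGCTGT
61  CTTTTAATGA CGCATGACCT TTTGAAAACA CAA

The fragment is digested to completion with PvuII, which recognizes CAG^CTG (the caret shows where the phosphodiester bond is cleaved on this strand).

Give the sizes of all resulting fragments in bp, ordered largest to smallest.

37, 30, 26 bp

PvuII sites (CAGCTG) start at positions 24, 54.
PvuII cuts after base 3 of each site, so after positions 26, 56.
Linear molecule, 2 cuts → 3 fragments:
  1–26 → 26 bp
  27–56 → 30 bp
  57–93 → 37 bp
Sorted largest to smallest: 37, 30, 26 bp.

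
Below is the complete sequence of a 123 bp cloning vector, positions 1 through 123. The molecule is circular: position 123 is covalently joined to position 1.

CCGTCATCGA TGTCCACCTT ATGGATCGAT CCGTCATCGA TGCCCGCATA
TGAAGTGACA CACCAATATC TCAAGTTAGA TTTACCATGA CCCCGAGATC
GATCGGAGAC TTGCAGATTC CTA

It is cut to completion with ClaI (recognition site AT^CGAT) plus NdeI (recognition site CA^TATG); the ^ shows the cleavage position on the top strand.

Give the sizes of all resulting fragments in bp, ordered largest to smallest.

ClaI sites (ATCGAT) start at positions 6, 25, 36, 98.
ClaI cuts after base 2 of each site, so after positions 7, 26, 37, 99.
The NdeI site (CATATG) starts at position 47.
NdeI cuts after base 2 of each site, so after position 48.
Combined cut positions: 7, 26, 37, 48, 99.
Circular molecule, 5 cuts → 5 fragments:
  8–26 → 19 bp
  27–37 → 11 bp
  38–48 → 11 bp
  49–99 → 51 bp
  100–123 then 1–7 → 24 + 7 = 31 bp
Sorted largest to smallest: 51, 31, 19, 11, 11 bp.

51, 31, 19, 11, 11 bp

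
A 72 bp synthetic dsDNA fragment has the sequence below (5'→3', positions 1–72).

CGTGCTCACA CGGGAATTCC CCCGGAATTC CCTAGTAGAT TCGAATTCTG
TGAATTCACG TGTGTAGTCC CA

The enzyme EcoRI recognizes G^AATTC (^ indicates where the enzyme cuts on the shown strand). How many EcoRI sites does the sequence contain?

4

GAATTC occurs starting at positions 14, 25, 43, 52.
EcoRI cuts at 4 sites.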